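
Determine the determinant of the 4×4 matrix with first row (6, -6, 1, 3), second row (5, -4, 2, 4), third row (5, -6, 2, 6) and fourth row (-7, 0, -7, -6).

The determinant is 42.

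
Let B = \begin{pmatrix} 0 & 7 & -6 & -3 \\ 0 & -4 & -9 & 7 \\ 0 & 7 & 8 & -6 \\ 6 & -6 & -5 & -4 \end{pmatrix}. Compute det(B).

Expand along column 1 (it has 3 zeros):
  − (6) · M_41   where M_41 = det([7 -6 -3; -4 -9 7; 7 8 -6]) = -257
det = (-1)·(6)·(-257) = 1542

det(B) = 1542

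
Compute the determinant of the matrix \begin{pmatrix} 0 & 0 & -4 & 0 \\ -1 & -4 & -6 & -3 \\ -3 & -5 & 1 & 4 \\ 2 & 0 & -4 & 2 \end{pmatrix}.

Expand along row 1 (it has 3 zeros):
  + (-4) · M_13   where M_13 = det([-1 -4 -3; -3 -5 4; 2 0 2]) = -76
det = (+1)·(-4)·(-76) = 304

304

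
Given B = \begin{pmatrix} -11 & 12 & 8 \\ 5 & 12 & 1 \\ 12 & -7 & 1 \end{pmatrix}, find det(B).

The determinant is -1557.

Expand along row 1:
  + (-11) · |12 1; -7 1| = (-11)·(12 − (-7)) = -209
  − 12 · |5 1; 12 1| = −12·(5 − 12) = 84
  + 8 · |5 12; 12 -7| = 8·(-35 − 144) = -1432
Sum: (-209) + (84) + (-1432) = -1557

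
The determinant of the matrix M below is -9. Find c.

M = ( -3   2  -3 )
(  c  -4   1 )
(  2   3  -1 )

Expanding along the row containing c, det(M) is linear in c: det(M) = (-7)·c + (-23).
Set (-7)·c + (-23) = -9  ⇒  (-7)·c = 14  ⇒  c = -2.

c = -2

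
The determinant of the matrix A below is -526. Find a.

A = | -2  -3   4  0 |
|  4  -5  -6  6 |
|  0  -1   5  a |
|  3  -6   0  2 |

a = 2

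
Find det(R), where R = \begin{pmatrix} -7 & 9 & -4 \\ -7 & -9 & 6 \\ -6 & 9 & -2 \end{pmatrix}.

Expand along row 1:
  + (-7) · |-9 6; 9 -2| = (-7)·(18 − 54) = 252
  − 9 · |-7 6; -6 -2| = −9·(14 − (-36)) = -450
  + (-4) · |-7 -9; -6 9| = (-4)·(-63 − 54) = 468
Sum: (252) + (-450) + (468) = 270

270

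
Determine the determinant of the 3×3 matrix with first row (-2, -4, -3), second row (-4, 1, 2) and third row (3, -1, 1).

The determinant is -49.

Expand along column 1:
  + (-2) · |1 2; -1 1| = (-2)·(1 − (-2)) = -6
  − (-4) · |-4 -3; -1 1| = −(-4)·(-4 − 3) = -28
  + 3 · |-4 -3; 1 2| = 3·(-8 − (-3)) = -15
Sum: (-6) + (-28) + (-15) = -49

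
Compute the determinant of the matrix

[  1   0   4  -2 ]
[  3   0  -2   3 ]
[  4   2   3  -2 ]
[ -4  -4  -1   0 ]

Expand along column 2 (it has 2 zeros):
  − (2) · M_32   where M_32 = det([1 4 -2; 3 -2 3; -4 -1 0]) = -23
  + (-4) · M_42   where M_42 = det([1 4 -2; 3 -2 3; 4 3 -2]) = 33
det = (-1)·(2)·(-23) + (+1)·(-4)·(33) = -86

-86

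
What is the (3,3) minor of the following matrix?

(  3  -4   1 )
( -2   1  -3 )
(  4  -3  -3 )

Delete row 3 and column 3; the remaining 2×2 submatrix is [3 -4; -2 1].
Its determinant is 3·1 − (-4)·(-2) = -5.

-5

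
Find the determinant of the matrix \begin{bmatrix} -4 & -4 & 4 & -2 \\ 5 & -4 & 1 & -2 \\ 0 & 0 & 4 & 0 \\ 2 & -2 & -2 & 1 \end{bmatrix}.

Expand along row 3 (it has 3 zeros):
  + (4) · M_33   where M_33 = det([-4 -4 -2; 5 -4 -2; 2 -2 1]) = 72
det = (+1)·(4)·(72) = 288

The determinant is 288.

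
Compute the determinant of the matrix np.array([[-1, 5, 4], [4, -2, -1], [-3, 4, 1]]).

33

Expand along column 1:
  + (-1) · |-2 -1; 4 1| = (-1)·(-2 − (-4)) = -2
  − 4 · |5 4; 4 1| = −4·(5 − 16) = 44
  + (-3) · |5 4; -2 -1| = (-3)·(-5 − (-8)) = -9
Sum: (-2) + (44) + (-9) = 33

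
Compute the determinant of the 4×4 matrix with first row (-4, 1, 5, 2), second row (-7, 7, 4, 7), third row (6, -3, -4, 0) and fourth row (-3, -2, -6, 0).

The determinant is -1043.

Expand along column 4 (it has 2 zeros):
  − (2) · M_14   where M_14 = det([-7 7 4; 6 -3 -4; -3 -2 -6]) = 182
  + (7) · M_24   where M_24 = det([-4 1 5; 6 -3 -4; -3 -2 -6]) = -97
det = (-1)·(2)·(182) + (+1)·(7)·(-97) = -1043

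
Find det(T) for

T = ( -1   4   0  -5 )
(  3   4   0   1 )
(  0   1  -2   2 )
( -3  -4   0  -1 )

Expand along column 3 (it has 3 zeros):
  + (-2) · M_33   where M_33 = det([-1 4 -5; 3 4 1; -3 -4 -1]) = 0
det = (+1)·(-2)·(0) = 0

The determinant is 0.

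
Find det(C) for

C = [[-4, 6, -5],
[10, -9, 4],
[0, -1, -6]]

Expand along row 3:
  − (-1) · |-4 -5; 10 4| = −(-1)·(-16 − (-50)) = 34
  + (-6) · |-4 6; 10 -9| = (-6)·(36 − 60) = 144
Sum: (34) + (144) = 178

det(C) = 178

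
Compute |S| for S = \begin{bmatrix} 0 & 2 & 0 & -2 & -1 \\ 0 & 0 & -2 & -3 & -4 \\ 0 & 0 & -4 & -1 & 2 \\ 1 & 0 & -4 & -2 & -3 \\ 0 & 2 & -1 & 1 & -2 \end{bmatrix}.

Expand along column 1 (it has 4 zeros):
  − (1) · M_41   where M_41 = det([2 0 -2 -1; 0 -2 -3 -4; 0 -4 -1 2; 2 -1 1 -2]) = 160
det = (-1)·(1)·(160) = -160

The determinant is -160.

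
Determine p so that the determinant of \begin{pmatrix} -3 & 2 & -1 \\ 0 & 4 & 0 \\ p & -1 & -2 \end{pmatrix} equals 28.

1

Expanding along the column containing p, det(B) is linear in p: det(B) = (4)·p + (24).
Set (4)·p + (24) = 28  ⇒  (4)·p = 4  ⇒  p = 1.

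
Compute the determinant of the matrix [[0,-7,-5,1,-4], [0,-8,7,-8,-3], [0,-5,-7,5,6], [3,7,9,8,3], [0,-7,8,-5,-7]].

The determinant is -10536.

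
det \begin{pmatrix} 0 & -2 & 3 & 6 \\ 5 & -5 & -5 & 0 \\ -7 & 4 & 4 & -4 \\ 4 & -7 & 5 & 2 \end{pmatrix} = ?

The determinant is 1110.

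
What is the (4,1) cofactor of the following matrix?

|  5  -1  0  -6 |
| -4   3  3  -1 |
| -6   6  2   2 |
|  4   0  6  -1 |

Delete row 4 and column 1; the remaining 3×3 submatrix is [-1 0 -6; 3 3 -1; 6 2 2].
Its determinant is 64.
The cofactor carries sign (−1)^(4+1) = −1, so C_{4,1} = −(64) = -64.

-64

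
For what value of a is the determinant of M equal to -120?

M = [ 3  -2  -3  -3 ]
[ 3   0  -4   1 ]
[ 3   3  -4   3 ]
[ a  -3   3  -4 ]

Expanding along the row containing a, det(M) is linear in a: det(M) = (29)·a + (54).
Set (29)·a + (54) = -120  ⇒  (29)·a = -174  ⇒  a = -6.

a = -6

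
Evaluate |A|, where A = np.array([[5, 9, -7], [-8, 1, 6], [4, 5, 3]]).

605

Expand along row 1:
  + 5 · |1 6; 5 3| = 5·(3 − 30) = -135
  − 9 · |-8 6; 4 3| = −9·(-24 − 24) = 432
  + (-7) · |-8 1; 4 5| = (-7)·(-40 − 4) = 308
Sum: (-135) + (432) + (308) = 605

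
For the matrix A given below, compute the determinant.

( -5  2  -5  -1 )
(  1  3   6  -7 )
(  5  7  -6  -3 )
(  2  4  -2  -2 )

Expand along row 1:
  + (-5) · M_11   where M_11 = det([3 6 -7; 7 -6 -3; 4 -2 -2]) = -40
  − (2) · M_12   where M_12 = det([1 6 -7; 5 -6 -3; 2 -2 -2]) = 16
  + (-5) · M_13   where M_13 = det([1 3 -7; 5 7 -3; 2 4 -2]) = -32
  − (-1) · M_14   where M_14 = det([1 3 6; 5 7 -6; 2 4 -2]) = 40
det = (+1)·(-5)·(-40) + (-1)·(2)·(16) + (+1)·(-5)·(-32) + (-1)·(-1)·(40) = 368

|A| = 368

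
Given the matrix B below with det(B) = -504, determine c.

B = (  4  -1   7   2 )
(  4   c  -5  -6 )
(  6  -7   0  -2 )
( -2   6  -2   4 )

-7

Expanding along the column containing c, det(B) is linear in c: det(B) = (-180)·c + (-1764).
Set (-180)·c + (-1764) = -504  ⇒  (-180)·c = 1260  ⇒  c = -7.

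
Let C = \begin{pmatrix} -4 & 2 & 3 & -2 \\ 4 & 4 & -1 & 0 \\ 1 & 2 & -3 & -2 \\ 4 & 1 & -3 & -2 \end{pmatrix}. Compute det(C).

Expand along row 2 (it has 1 zero):
  − (4) · M_21   where M_21 = det([2 3 -2; 2 -3 -2; 1 -3 -2]) = 12
  + (4) · M_22   where M_22 = det([-4 3 -2; 1 -3 -2; 4 -3 -2]) = -36
  − (-1) · M_23   where M_23 = det([-4 2 -2; 1 2 -2; 4 1 -2]) = 10
det = (-1)·(4)·(12) + (+1)·(4)·(-36) + (-1)·(-1)·(10) = -182

-182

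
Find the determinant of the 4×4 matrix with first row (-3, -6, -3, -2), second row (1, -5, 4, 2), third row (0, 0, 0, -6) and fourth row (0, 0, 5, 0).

The matrix is block upper-triangular with a 2×2 block and a 2×2 block on the diagonal, so its determinant equals the product of the determinants of the diagonal blocks.
det of the 2×2 block = 21
det of the 2×2 block = 30
det = (21)·(30) = 630

630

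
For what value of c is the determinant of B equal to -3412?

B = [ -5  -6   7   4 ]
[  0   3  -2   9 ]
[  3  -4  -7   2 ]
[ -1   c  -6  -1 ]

c = 1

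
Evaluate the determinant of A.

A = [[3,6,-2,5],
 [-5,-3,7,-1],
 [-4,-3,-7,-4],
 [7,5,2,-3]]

1966

Expand along row 1:
  + (3) · M_11   where M_11 = det([-3 7 -1; -3 -7 -4; 5 2 -3]) = -319
  − (6) · M_12   where M_12 = det([-5 7 -1; -4 -7 -4; 7 2 -3]) = -466
  + (-2) · M_13   where M_13 = det([-5 -3 -1; -4 -3 -4; 7 5 -3]) = -26
  − (5) · M_14   where M_14 = det([-5 -3 7; -4 -3 -7; 7 5 2]) = -15
det = (+1)·(3)·(-319) + (-1)·(6)·(-466) + (+1)·(-2)·(-26) + (-1)·(5)·(-15) = 1966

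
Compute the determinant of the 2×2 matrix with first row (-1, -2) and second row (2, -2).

The determinant is 6.

det = (-1)·(-2) − (-2)·2 = 2 − (-4) = 6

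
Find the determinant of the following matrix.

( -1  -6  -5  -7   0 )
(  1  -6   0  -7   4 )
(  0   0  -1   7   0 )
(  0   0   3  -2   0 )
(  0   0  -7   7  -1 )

228

The matrix is block upper-triangular with a 2×2 block and a 3×3 block on the diagonal, so its determinant equals the product of the determinants of the diagonal blocks.
det of the 2×2 block = 12
det of the 3×3 block = 19
det = (12)·(19) = 228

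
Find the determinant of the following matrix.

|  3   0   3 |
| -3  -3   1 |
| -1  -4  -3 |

Expand along row 1:
  + 3 · |-3 1; -4 -3| = 3·(9 − (-4)) = 39
  + 3 · |-3 -3; -1 -4| = 3·(12 − 3) = 27
Sum: (39) + (27) = 66

66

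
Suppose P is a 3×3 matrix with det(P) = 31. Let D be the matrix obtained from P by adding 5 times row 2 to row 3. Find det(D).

Adding a multiple of one row to another leaves the determinant unchanged.
det(D) = (1)·(31) = 31

The determinant is 31.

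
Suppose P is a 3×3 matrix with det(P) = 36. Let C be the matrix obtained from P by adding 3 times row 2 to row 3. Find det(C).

Adding a multiple of one row to another leaves the determinant unchanged.
det(C) = (1)·(36) = 36

36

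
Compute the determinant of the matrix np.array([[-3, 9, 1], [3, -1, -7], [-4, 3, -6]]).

338

Expand along row 1:
  + (-3) · |-1 -7; 3 -6| = (-3)·(6 − (-21)) = -81
  − 9 · |3 -7; -4 -6| = −9·(-18 − 28) = 414
  + 1 · |3 -1; -4 3| = 1·(9 − 4) = 5
Sum: (-81) + (414) + (5) = 338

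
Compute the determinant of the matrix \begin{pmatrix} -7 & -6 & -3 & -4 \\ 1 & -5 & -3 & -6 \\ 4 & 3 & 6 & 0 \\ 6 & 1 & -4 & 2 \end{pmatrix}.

292

Expand along row 3 (it has 1 zero):
  + (4) · M_31   where M_31 = det([-6 -3 -4; -5 -3 -6; 1 -4 2]) = 76
  − (3) · M_32   where M_32 = det([-7 -3 -4; 1 -3 -6; 6 -4 2]) = 268
  + (6) · M_33   where M_33 = det([-7 -6 -4; 1 -5 -6; 6 1 2]) = 132
det = (+1)·(4)·(76) + (-1)·(3)·(268) + (+1)·(6)·(132) = 292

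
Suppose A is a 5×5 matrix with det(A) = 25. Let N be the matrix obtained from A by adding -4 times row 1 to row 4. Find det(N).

det(N) = 25

Adding a multiple of one row to another leaves the determinant unchanged.
det(N) = (1)·(25) = 25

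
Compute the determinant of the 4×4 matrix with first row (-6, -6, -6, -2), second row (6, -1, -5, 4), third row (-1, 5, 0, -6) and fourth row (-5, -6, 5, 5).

The determinant is -338.

Expand along row 3 (it has 1 zero):
  + (-1) · M_31   where M_31 = det([-6 -6 -2; -1 -5 4; -6 5 5]) = 454
  − (5) · M_32   where M_32 = det([-6 -6 -2; 6 -5 4; -5 5 5]) = 560
  − (-6) · M_34   where M_34 = det([-6 -6 -6; 6 -1 -5; -5 -6 5]) = 486
det = (+1)·(-1)·(454) + (-1)·(5)·(560) + (-1)·(-6)·(486) = -338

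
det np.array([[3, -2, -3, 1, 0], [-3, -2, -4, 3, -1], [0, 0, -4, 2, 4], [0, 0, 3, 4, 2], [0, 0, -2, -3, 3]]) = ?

The matrix is block upper-triangular with a 2×2 block and a 3×3 block on the diagonal, so its determinant equals the product of the determinants of the diagonal blocks.
det of the 2×2 block = -12
det of the 3×3 block = -102
det = (-12)·(-102) = 1224

1224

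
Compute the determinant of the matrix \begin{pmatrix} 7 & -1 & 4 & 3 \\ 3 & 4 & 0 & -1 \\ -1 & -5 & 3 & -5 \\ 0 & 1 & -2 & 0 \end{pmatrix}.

Expand along row 4 (it has 2 zeros):
  + (1) · M_42   where M_42 = det([7 4 3; 3 0 -1; -1 3 -5]) = 112
  − (-2) · M_43   where M_43 = det([7 -1 3; 3 4 -1; -1 -5 -5]) = -224
det = (+1)·(1)·(112) + (-1)·(-2)·(-224) = -336

-336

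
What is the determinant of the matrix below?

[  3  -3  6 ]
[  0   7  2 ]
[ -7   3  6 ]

444

Expand along column 1:
  + 3 · |7 2; 3 6| = 3·(42 − 6) = 108
  + (-7) · |-3 6; 7 2| = (-7)·(-6 − 42) = 336
Sum: (108) + (336) = 444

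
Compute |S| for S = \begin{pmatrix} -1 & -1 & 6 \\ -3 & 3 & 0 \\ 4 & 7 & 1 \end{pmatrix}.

Expand along column 3:
  + 6 · |-3 3; 4 7| = 6·(-21 − 12) = -198
  + 1 · |-1 -1; -3 3| = 1·(-3 − 3) = -6
Sum: (-198) + (-6) = -204

-204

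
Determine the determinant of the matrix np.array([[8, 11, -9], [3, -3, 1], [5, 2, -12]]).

Expand along column 1:
  + 8 · |-3 1; 2 -12| = 8·(36 − 2) = 272
  − 3 · |11 -9; 2 -12| = −3·(-132 − (-18)) = 342
  + 5 · |11 -9; -3 1| = 5·(11 − 27) = -80
Sum: (272) + (342) + (-80) = 534

534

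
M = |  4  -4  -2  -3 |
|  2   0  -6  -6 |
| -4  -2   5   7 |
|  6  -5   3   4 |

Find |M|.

Expand along row 2 (it has 1 zero):
  − (2) · M_21   where M_21 = det([-4 -2 -3; -2 5 7; -5 3 4]) = 1
  − (-6) · M_23   where M_23 = det([4 -4 -3; -4 -2 7; 6 -5 4]) = -220
  + (-6) · M_24   where M_24 = det([4 -4 -2; -4 -2 5; 6 -5 3]) = -156
det = (-1)·(2)·(1) + (-1)·(-6)·(-220) + (+1)·(-6)·(-156) = -386

The determinant is -386.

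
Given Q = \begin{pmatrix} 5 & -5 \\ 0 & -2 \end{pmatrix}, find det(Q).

det(Q) = 5·(-2) − (-5)·0 = -10 − 0 = -10

The determinant is -10.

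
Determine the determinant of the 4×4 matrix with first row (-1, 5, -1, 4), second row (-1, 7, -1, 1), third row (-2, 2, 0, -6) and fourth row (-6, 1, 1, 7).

Expand along row 3 (it has 1 zero):
  + (-2) · M_31   where M_31 = det([5 -1 4; 7 -1 1; 1 1 7]) = 40
  − (2) · M_32   where M_32 = det([-1 -1 4; -1 -1 1; -6 1 7]) = -21
  − (-6) · M_34   where M_34 = det([-1 5 -1; -1 7 -1; -6 1 1]) = -14
det = (+1)·(-2)·(40) + (-1)·(2)·(-21) + (-1)·(-6)·(-14) = -122

-122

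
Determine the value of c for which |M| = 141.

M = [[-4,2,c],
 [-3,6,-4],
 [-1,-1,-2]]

Expanding along the column containing c, det(M) is linear in c: det(M) = (9)·c + (60).
Set (9)·c + (60) = 141  ⇒  (9)·c = 81  ⇒  c = 9.

9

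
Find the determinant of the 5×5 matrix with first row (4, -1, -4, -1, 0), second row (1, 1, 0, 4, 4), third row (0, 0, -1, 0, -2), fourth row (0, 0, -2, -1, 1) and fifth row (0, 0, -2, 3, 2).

The matrix is block upper-triangular with a 2×2 block and a 3×3 block on the diagonal, so its determinant equals the product of the determinants of the diagonal blocks.
det of the 2×2 block = 5
det of the 3×3 block = 21
det = (5)·(21) = 105

105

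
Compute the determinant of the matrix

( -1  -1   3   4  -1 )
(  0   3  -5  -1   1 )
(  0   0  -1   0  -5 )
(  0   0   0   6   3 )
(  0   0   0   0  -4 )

-72

The matrix is upper triangular, so the determinant is the product of the diagonal entries:
det = (-1) · (3) · (-1) · (6) · (-4) = -72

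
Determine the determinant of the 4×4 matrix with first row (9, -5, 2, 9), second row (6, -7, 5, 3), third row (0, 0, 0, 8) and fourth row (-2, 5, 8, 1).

Expand along row 3 (it has 3 zeros):
  − (8) · M_34   where M_34 = det([9 -5 2; 6 -7 5; -2 5 8]) = -407
det = (-1)·(8)·(-407) = 3256

3256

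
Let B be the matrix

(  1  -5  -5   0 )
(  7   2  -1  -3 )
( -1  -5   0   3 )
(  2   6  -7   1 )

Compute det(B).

1304

Expand along row 1 (it has 1 zero):
  + (1) · M_11   where M_11 = det([2 -1 -3; -5 0 3; 6 -7 1]) = -86
  − (-5) · M_12   where M_12 = det([7 -1 -3; -1 0 3; 2 -7 1]) = 119
  + (-5) · M_13   where M_13 = det([7 2 -3; -1 -5 3; 2 6 1]) = -159
det = (+1)·(1)·(-86) + (-1)·(-5)·(119) + (+1)·(-5)·(-159) = 1304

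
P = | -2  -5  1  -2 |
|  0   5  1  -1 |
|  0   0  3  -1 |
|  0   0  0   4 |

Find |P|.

P is upper triangular, so det(P) is the product of the diagonal entries:
det = (-2) · (5) · (3) · (4) = -120

det(P) = -120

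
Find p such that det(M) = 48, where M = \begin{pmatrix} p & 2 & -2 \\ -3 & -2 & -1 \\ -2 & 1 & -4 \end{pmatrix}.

6

Expanding along the column containing p, det(M) is linear in p: det(M) = (9)·p + (-6).
Set (9)·p + (-6) = 48  ⇒  (9)·p = 54  ⇒  p = 6.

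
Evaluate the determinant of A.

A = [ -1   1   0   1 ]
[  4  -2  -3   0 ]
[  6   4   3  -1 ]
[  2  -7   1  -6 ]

The determinant is -21.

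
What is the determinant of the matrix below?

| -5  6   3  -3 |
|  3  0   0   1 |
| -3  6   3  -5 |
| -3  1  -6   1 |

The determinant is 312.

Expand along row 2 (it has 2 zeros):
  − (3) · M_21   where M_21 = det([6 3 -3; 6 3 -5; 1 -6 1]) = -78
  + (1) · M_24   where M_24 = det([-5 6 3; -3 6 3; -3 1 -6]) = 78
det = (-1)·(3)·(-78) + (+1)·(1)·(78) = 312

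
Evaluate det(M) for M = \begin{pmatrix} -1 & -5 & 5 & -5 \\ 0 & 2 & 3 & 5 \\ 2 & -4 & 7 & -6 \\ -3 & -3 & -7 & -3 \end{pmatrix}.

-152

Expand along row 2 (it has 1 zero):
  + (2) · M_22   where M_22 = det([-1 5 -5; 2 7 -6; -3 -7 -3]) = 148
  − (3) · M_23   where M_23 = det([-1 -5 -5; 2 -4 -6; -3 -3 -3]) = -24
  + (5) · M_24   where M_24 = det([-1 -5 5; 2 -4 7; -3 -3 -7]) = -104
det = (+1)·(2)·(148) + (-1)·(3)·(-24) + (+1)·(5)·(-104) = -152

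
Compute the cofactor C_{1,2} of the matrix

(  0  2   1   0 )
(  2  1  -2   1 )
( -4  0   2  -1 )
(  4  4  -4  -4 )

-24

Delete row 1 and column 2; the remaining 3×3 submatrix is [2 -2 1; -4 2 -1; 4 -4 -4].
Its determinant is 24.
The cofactor carries sign (−1)^(1+2) = −1, so C_{1,2} = −(24) = -24.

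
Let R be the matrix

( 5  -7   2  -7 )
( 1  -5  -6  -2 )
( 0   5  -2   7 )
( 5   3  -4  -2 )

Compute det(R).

-1986

Expand along row 3 (it has 1 zero):
  − (5) · M_32   where M_32 = det([5 2 -7; 1 -6 -2; 5 -4 -2]) = -178
  + (-2) · M_33   where M_33 = det([5 -7 -7; 1 -5 -2; 5 3 -2]) = -60
  − (7) · M_34   where M_34 = det([5 -7 2; 1 -5 -6; 5 3 -4]) = 428
det = (-1)·(5)·(-178) + (+1)·(-2)·(-60) + (-1)·(7)·(428) = -1986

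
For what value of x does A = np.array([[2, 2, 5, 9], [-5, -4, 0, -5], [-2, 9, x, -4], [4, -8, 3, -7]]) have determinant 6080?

4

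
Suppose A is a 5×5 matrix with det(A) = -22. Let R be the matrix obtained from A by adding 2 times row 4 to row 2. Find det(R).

Adding a multiple of one row to another leaves the determinant unchanged.
det(R) = (1)·(-22) = -22

The determinant is -22.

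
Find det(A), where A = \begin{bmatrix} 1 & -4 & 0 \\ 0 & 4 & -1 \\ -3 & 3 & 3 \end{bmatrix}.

Expand along row 1:
  + 1 · |4 -1; 3 3| = 1·(12 − (-3)) = 15
  − (-4) · |0 -1; -3 3| = −(-4)·(0 − 3) = -12
Sum: (15) + (-12) = 3

|A| = 3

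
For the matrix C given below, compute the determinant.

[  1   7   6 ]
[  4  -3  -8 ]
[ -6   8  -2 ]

546

Expand along row 1:
  + 1 · |-3 -8; 8 -2| = 1·(6 − (-64)) = 70
  − 7 · |4 -8; -6 -2| = −7·(-8 − 48) = 392
  + 6 · |4 -3; -6 8| = 6·(32 − 18) = 84
Sum: (70) + (392) + (84) = 546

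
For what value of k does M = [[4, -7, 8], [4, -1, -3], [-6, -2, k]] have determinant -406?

k = -6

Expanding along the column containing k, det(M) is linear in k: det(M) = (24)·k + (-262).
Set (24)·k + (-262) = -406  ⇒  (24)·k = -144  ⇒  k = -6.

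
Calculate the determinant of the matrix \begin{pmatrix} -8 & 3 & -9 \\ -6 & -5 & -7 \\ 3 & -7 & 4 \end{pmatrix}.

Expand along column 1:
  + (-8) · |-5 -7; -7 4| = (-8)·(-20 − 49) = 552
  − (-6) · |3 -9; -7 4| = −(-6)·(12 − 63) = -306
  + 3 · |3 -9; -5 -7| = 3·(-21 − 45) = -198
Sum: (552) + (-306) + (-198) = 48

48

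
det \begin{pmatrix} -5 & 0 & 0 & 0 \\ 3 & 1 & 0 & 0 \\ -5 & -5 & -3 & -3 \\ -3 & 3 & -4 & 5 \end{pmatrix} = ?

The matrix is block lower-triangular with a 2×2 block and a 2×2 block on the diagonal, so its determinant equals the product of the determinants of the diagonal blocks.
det of the 2×2 block = -5
det of the 2×2 block = -27
det = (-5)·(-27) = 135

135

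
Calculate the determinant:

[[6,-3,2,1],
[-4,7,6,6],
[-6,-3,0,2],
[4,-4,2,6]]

1404

Expand along row 3 (it has 1 zero):
  + (-6) · M_31   where M_31 = det([-3 2 1; 7 6 6; -4 2 6]) = -166
  − (-3) · M_32   where M_32 = det([6 2 1; -4 6 6; 4 2 6]) = 208
  − (2) · M_34   where M_34 = det([6 -3 2; -4 7 6; 4 -4 2]) = 108
det = (+1)·(-6)·(-166) + (-1)·(-3)·(208) + (-1)·(2)·(108) = 1404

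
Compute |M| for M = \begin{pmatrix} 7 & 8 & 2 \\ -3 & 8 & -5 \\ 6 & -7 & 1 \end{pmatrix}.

det(M) = -459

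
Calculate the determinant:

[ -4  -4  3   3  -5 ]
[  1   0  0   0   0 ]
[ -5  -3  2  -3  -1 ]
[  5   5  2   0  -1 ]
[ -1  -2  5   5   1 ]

The determinant is 994.

Expand along row 2 (it has 4 zeros):
  − (1) · M_21   where M_21 = det([-4 3 3 -5; -3 2 -3 -1; 5 2 0 -1; -2 5 5 1]) = -994
det = (-1)·(1)·(-994) = 994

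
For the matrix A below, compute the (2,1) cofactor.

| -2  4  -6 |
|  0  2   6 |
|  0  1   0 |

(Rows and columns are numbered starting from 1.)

The cofactor is -6.

Delete row 2 and column 1; the remaining 2×2 submatrix is [4 -6; 1 0].
Its determinant is 4·0 − (-6)·1 = 6.
The cofactor carries sign (−1)^(2+1) = −1, so C_{2,1} = −(6) = -6.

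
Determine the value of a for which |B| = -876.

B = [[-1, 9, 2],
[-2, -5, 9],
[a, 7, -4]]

Expanding along the row containing a, det(B) is linear in a: det(B) = (91)·a + (-57).
Set (91)·a + (-57) = -876  ⇒  (91)·a = -819  ⇒  a = -9.

a = -9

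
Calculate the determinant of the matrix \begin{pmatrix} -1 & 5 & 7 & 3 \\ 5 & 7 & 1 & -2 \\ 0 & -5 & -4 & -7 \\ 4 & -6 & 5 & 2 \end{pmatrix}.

-3175

Expand along row 3 (it has 1 zero):
  − (-5) · M_32   where M_32 = det([-1 7 3; 5 1 -2; 4 5 2]) = -75
  + (-4) · M_33   where M_33 = det([-1 5 3; 5 7 -2; 4 -6 2]) = -266
  − (-7) · M_34   where M_34 = det([-1 5 7; 5 7 1; 4 -6 5]) = -552
det = (-1)·(-5)·(-75) + (+1)·(-4)·(-266) + (-1)·(-7)·(-552) = -3175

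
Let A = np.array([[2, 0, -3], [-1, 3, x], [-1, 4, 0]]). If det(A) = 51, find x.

-6

Expanding along the column containing x, det(A) is linear in x: det(A) = (-8)·x + (3).
Set (-8)·x + (3) = 51  ⇒  (-8)·x = 48  ⇒  x = -6.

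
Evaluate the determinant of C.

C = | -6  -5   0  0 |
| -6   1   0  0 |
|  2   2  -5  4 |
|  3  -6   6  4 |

The determinant is 1584.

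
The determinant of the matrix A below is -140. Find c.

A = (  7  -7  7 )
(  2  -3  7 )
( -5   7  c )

5

Expanding along the column containing c, det(A) is linear in c: det(A) = (-7)·c + (-105).
Set (-7)·c + (-105) = -140  ⇒  (-7)·c = -35  ⇒  c = 5.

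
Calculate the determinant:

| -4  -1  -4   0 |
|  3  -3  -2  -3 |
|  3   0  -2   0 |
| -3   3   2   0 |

Expand along column 4 (it has 3 zeros):
  + (-3) · M_24   where M_24 = det([-4 -1 -4; 3 0 -2; -3 3 2]) = -60
det = (+1)·(-3)·(-60) = 180

180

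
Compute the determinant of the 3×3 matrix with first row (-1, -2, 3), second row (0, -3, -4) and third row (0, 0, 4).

The matrix is upper triangular, so the determinant is the product of the diagonal entries:
det = (-1) · (-3) · (4) = 12

The determinant is 12.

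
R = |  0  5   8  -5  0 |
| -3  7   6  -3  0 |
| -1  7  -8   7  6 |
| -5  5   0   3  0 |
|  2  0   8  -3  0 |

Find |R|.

det(R) = -564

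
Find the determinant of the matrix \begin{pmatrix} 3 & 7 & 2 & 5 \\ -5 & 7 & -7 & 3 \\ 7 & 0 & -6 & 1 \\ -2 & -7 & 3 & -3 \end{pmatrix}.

-1197

Expand along row 3 (it has 1 zero):
  + (7) · M_31   where M_31 = det([7 2 5; 7 -7 3; -7 3 -3]) = -56
  + (-6) · M_33   where M_33 = det([3 7 5; -5 7 3; -2 -7 -3]) = 98
  − (1) · M_34   where M_34 = det([3 7 2; -5 7 -7; -2 -7 3]) = 217
det = (+1)·(7)·(-56) + (+1)·(-6)·(98) + (-1)·(1)·(217) = -1197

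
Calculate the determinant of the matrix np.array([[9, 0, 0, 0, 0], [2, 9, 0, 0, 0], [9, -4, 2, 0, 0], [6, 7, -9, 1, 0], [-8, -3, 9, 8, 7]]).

The matrix is lower triangular, so the determinant is the product of the diagonal entries:
det = (9) · (9) · (2) · (1) · (7) = 1134

The determinant is 1134.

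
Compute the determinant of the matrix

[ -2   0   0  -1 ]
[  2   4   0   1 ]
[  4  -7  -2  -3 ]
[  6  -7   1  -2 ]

-120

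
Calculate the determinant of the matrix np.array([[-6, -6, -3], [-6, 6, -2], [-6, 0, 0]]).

-180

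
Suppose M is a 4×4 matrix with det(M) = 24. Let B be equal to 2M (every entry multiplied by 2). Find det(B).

For a 4×4 matrix, det(2M) = 2^4·det(M) = 16·det(M).
det(B) = (16)·(24) = 384

The determinant is 384.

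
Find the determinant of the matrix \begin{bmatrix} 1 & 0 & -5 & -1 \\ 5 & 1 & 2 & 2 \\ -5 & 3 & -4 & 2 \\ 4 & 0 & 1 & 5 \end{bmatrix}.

Expand along column 2 (it has 2 zeros):
  + (1) · M_22   where M_22 = det([1 -5 -1; -5 -4 2; 4 1 5]) = -198
  − (3) · M_32   where M_32 = det([1 -5 -1; 5 2 2; 4 1 5]) = 96
det = (+1)·(1)·(-198) + (-1)·(3)·(96) = -486

-486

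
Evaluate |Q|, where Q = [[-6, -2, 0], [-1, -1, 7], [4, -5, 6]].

Expand along row 1:
  + (-6) · |-1 7; -5 6| = (-6)·(-6 − (-35)) = -174
  − (-2) · |-1 7; 4 6| = −(-2)·(-6 − 28) = -68
Sum: (-174) + (-68) = -242

|Q| = -242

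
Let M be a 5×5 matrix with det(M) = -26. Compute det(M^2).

det(M^2) = (det M)^2 = (-26)^2 = 676

676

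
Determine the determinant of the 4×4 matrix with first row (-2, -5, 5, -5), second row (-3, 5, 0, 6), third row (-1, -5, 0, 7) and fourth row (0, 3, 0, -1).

125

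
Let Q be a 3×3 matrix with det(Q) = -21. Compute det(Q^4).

det(Q^4) = (det Q)^4 = (-21)^4 = 194481

194481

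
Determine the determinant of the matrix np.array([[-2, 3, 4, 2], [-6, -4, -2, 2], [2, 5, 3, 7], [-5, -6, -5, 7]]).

Expand along row 1:
  + (-2) · M_11   where M_11 = det([-4 -2 2; 5 3 7; -6 -5 7]) = -84
  − (3) · M_12   where M_12 = det([-6 -2 2; 2 3 7; -5 -5 7]) = -228
  + (4) · M_13   where M_13 = det([-6 -4 2; 2 5 7; -5 -6 7]) = -240
  − (2) · M_14   where M_14 = det([-6 -4 -2; 2 5 3; -5 -6 -5]) = 36
det = (+1)·(-2)·(-84) + (-1)·(3)·(-228) + (+1)·(4)·(-240) + (-1)·(2)·(36) = -180

-180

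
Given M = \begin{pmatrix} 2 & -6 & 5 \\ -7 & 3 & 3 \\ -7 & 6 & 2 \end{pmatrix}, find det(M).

Expand along row 1:
  + 2 · |3 3; 6 2| = 2·(6 − 18) = -24
  − (-6) · |-7 3; -7 2| = −(-6)·(-14 − (-21)) = 42
  + 5 · |-7 3; -7 6| = 5·(-42 − (-21)) = -105
Sum: (-24) + (42) + (-105) = -87

det(M) = -87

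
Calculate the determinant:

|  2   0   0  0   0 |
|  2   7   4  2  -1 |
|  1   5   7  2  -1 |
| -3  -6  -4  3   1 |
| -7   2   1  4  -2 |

Expand along row 1 (it has 4 zeros):
  + (2) · M_11   where M_11 = det([7 4 2 -1; 5 7 2 -1; -6 -4 3 1; 2 1 4 -2]) = -250
det = (+1)·(2)·(-250) = -500

-500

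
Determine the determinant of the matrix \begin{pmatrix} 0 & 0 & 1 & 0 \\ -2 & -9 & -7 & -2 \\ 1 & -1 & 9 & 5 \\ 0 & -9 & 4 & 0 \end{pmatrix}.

Expand along row 1 (it has 3 zeros):
  + (1) · M_13   where M_13 = det([-2 -9 -2; 1 -1 5; 0 -9 0]) = -72
det = (+1)·(1)·(-72) = -72

-72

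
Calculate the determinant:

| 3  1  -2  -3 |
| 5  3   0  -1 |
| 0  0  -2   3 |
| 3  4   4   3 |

The determinant is 42.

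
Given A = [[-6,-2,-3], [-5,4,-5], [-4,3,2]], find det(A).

-201

Expand along column 1:
  + (-6) · |4 -5; 3 2| = (-6)·(8 − (-15)) = -138
  − (-5) · |-2 -3; 3 2| = −(-5)·(-4 − (-9)) = 25
  + (-4) · |-2 -3; 4 -5| = (-4)·(10 − (-12)) = -88
Sum: (-138) + (25) + (-88) = -201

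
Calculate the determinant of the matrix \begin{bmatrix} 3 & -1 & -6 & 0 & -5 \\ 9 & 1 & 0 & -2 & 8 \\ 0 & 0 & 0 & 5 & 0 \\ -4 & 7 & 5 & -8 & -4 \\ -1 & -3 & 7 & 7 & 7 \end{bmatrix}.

Expand along row 3 (it has 4 zeros):
  − (5) · M_34   where M_34 = det([3 -1 -6 -5; 9 1 0 8; -4 7 5 -4; -1 -3 7 7]) = 2001
det = (-1)·(5)·(2001) = -10005

-10005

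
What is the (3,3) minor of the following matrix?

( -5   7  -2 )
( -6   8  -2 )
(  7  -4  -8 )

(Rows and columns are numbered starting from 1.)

2

Delete row 3 and column 3; the remaining 2×2 submatrix is [-5 7; -6 8].
Its determinant is (-5)·8 − 7·(-6) = 2.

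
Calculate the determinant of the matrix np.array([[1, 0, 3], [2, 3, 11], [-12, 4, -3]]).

79

Expand along row 1:
  + 1 · |3 11; 4 -3| = 1·(-9 − 44) = -53
  + 3 · |2 3; -12 4| = 3·(8 − (-36)) = 132
Sum: (-53) + (132) = 79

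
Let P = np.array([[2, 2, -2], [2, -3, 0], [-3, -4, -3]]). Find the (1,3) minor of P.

Delete row 1 and column 3; the remaining 2×2 submatrix is [2 -3; -3 -4].
Its determinant is 2·(-4) − (-3)·(-3) = -17.

-17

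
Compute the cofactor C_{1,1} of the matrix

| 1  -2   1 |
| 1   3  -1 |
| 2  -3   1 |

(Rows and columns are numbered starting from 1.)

Delete row 1 and column 1; the remaining 2×2 submatrix is [3 -1; -3 1].
Its determinant is 3·1 − (-1)·(-3) = 0.
The cofactor carries sign (−1)^(1+1) = +1, so C_{1,1} = +(0) = 0.

0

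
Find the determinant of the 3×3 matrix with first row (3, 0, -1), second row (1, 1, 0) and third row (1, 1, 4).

12

Expand along column 2:
  + 1 · |3 -1; 1 4| = 1·(12 − (-1)) = 13
  − 1 · |3 -1; 1 0| = −1·(0 − (-1)) = -1
Sum: (13) + (-1) = 12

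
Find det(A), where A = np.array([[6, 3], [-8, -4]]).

det(A) = 0

det(A) = 6·(-4) − 3·(-8) = -24 − (-24) = 0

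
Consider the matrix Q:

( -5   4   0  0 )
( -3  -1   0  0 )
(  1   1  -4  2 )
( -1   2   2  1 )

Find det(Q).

|Q| = -136

Q is block lower-triangular with a 2×2 block and a 2×2 block on the diagonal, so its determinant equals the product of the determinants of the diagonal blocks.
det of the 2×2 block = 17
det of the 2×2 block = -8
det = (17)·(-8) = -136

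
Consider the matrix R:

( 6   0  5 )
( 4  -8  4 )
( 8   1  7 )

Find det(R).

|R| = -20

Expand along column 2:
  + (-8) · |6 5; 8 7| = (-8)·(42 − 40) = -16
  − 1 · |6 5; 4 4| = −1·(24 − 20) = -4
Sum: (-16) + (-4) = -20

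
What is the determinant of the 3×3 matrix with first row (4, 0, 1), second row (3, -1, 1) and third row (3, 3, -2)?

8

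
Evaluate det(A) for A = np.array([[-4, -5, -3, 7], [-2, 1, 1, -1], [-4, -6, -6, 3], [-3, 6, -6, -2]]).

The determinant is 962.

Expand along row 1:
  + (-4) · M_11   where M_11 = det([1 1 -1; -6 -6 3; 6 -6 -2]) = -36
  − (-5) · M_12   where M_12 = det([-2 1 -1; -4 -6 3; -3 -6 -2]) = -83
  + (-3) · M_13   where M_13 = det([-2 1 -1; -4 -6 3; -3 6 -2]) = 37
  − (7) · M_14   where M_14 = det([-2 1 1; -4 -6 -6; -3 6 -6]) = -192
det = (+1)·(-4)·(-36) + (-1)·(-5)·(-83) + (+1)·(-3)·(37) + (-1)·(7)·(-192) = 962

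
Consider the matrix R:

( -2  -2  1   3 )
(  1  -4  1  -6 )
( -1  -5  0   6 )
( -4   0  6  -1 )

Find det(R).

Expand along row 3 (it has 1 zero):
  + (-1) · M_31   where M_31 = det([-2 1 3; -4 1 -6; 0 6 -1]) = -146
  − (-5) · M_32   where M_32 = det([-2 1 3; 1 1 -6; -4 6 -1]) = -15
  − (6) · M_34   where M_34 = det([-2 -2 1; 1 -4 1; -4 0 6]) = 52
det = (+1)·(-1)·(-146) + (-1)·(-5)·(-15) + (-1)·(6)·(52) = -241

|R| = -241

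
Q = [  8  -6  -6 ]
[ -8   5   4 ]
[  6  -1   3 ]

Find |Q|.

-4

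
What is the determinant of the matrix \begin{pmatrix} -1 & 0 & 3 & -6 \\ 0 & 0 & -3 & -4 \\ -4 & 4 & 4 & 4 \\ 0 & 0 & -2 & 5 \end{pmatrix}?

Expand along column 2 (it has 3 zeros):
  − (4) · M_32   where M_32 = det([-1 3 -6; 0 -3 -4; 0 -2 5]) = 23
det = (-1)·(4)·(23) = -92

-92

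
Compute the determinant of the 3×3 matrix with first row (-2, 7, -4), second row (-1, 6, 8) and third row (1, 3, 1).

Expand along row 1:
  + (-2) · |6 8; 3 1| = (-2)·(6 − 24) = 36
  − 7 · |-1 8; 1 1| = −7·(-1 − 8) = 63
  + (-4) · |-1 6; 1 3| = (-4)·(-3 − 6) = 36
Sum: (36) + (63) + (36) = 135

135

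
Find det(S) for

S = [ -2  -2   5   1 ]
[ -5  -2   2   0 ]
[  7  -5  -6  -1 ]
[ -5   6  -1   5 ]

det(S) = 1010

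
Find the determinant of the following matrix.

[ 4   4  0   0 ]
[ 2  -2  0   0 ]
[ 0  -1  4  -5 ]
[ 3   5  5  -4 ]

The determinant is -144.

The matrix is block lower-triangular with a 2×2 block and a 2×2 block on the diagonal, so its determinant equals the product of the determinants of the diagonal blocks.
det of the 2×2 block = -16
det of the 2×2 block = 9
det = (-16)·(9) = -144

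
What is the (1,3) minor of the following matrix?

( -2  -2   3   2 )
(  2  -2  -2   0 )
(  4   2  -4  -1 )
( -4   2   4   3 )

Delete row 1 and column 3; the remaining 3×3 submatrix is [2 -2 0; 4 2 -1; -4 2 3].
Its determinant is 32.

32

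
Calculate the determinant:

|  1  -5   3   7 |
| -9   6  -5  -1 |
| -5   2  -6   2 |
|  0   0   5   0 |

The determinant is 85.

Expand along row 4 (it has 3 zeros):
  − (5) · M_43   where M_43 = det([1 -5 7; -9 6 -1; -5 2 2]) = -17
det = (-1)·(5)·(-17) = 85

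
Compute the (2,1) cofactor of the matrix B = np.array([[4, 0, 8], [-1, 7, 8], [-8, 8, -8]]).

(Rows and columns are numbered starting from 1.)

Delete row 2 and column 1; the remaining 2×2 submatrix is [0 8; 8 -8].
Its determinant is 0·(-8) − 8·8 = -64.
The cofactor carries sign (−1)^(2+1) = −1, so C_{2,1} = −(-64) = 64.

The cofactor is 64.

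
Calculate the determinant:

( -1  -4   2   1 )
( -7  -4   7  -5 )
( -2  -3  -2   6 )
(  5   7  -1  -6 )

-5

Expand along row 1:
  + (-1) · M_11   where M_11 = det([-4 7 -5; -3 -2 6; 7 -1 -6]) = 11
  − (-4) · M_12   where M_12 = det([-7 7 -5; -2 -2 6; 5 -1 -6]) = -60
  + (2) · M_13   where M_13 = det([-7 -4 -5; -2 -3 6; 5 7 -6]) = 91
  − (1) · M_14   where M_14 = det([-7 -4 7; -2 -3 -2; 5 7 -1]) = -64
det = (+1)·(-1)·(11) + (-1)·(-4)·(-60) + (+1)·(2)·(91) + (-1)·(1)·(-64) = -5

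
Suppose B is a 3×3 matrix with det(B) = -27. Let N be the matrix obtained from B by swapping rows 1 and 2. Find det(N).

Swapping two rows multiplies the determinant by −1.
det(N) = (-1)·(-27) = 27

27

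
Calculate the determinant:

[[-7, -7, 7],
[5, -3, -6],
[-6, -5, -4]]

-567

Expand along row 1:
  + (-7) · |-3 -6; -5 -4| = (-7)·(12 − 30) = 126
  − (-7) · |5 -6; -6 -4| = −(-7)·(-20 − 36) = -392
  + 7 · |5 -3; -6 -5| = 7·(-25 − 18) = -301
Sum: (126) + (-392) + (-301) = -567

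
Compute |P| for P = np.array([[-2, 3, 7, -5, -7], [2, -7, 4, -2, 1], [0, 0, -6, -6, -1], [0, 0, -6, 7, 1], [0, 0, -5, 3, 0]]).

P is block upper-triangular with a 2×2 block and a 3×3 block on the diagonal, so its determinant equals the product of the determinants of the diagonal blocks.
det of the 2×2 block = 8
det of the 3×3 block = 31
det = (8)·(31) = 248

248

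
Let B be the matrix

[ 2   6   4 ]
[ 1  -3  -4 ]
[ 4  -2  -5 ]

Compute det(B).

|B| = -12

Expand along column 1:
  + 2 · |-3 -4; -2 -5| = 2·(15 − 8) = 14
  − 1 · |6 4; -2 -5| = −1·(-30 − (-8)) = 22
  + 4 · |6 4; -3 -4| = 4·(-24 − (-12)) = -48
Sum: (14) + (22) + (-48) = -12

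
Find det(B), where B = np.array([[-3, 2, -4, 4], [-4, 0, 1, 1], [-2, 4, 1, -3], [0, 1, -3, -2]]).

-340

Expand along row 2 (it has 1 zero):
  − (-4) · M_21   where M_21 = det([2 -4 4; 4 1 -3; 1 -3 -2]) = -94
  − (1) · M_23   where M_23 = det([-3 2 4; -2 4 -3; 0 1 -2]) = -1
  + (1) · M_24   where M_24 = det([-3 2 -4; -2 4 1; 0 1 -3]) = 35
det = (-1)·(-4)·(-94) + (-1)·(1)·(-1) + (+1)·(1)·(35) = -340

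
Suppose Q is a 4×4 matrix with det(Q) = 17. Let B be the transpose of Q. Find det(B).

det(Qᵀ) = det(Q).
det(B) = (1)·(17) = 17

det(B) = 17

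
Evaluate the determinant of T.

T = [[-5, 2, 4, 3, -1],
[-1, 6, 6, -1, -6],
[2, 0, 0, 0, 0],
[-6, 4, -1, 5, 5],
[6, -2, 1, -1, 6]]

-2588

Expand along row 3 (it has 4 zeros):
  + (2) · M_31   where M_31 = det([2 4 3 -1; 6 6 -1 -6; 4 -1 5 5; -2 1 -1 6]) = -1294
det = (+1)·(2)·(-1294) = -2588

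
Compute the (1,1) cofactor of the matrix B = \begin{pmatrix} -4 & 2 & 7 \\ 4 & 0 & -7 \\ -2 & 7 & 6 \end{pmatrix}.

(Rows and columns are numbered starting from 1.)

Delete row 1 and column 1; the remaining 2×2 submatrix is [0 -7; 7 6].
Its determinant is 0·6 − (-7)·7 = 49.
The cofactor carries sign (−1)^(1+1) = +1, so C_{1,1} = +(49) = 49.

The cofactor is 49.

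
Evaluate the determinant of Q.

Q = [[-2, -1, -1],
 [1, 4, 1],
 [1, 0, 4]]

The determinant is -25.

Expand along row 3:
  + 1 · |-1 -1; 4 1| = 1·(-1 − (-4)) = 3
  + 4 · |-2 -1; 1 4| = 4·(-8 − (-1)) = -28
Sum: (3) + (-28) = -25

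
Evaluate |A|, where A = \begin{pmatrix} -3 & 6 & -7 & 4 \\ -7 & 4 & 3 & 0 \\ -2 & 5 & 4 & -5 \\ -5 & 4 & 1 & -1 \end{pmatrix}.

The determinant is -382.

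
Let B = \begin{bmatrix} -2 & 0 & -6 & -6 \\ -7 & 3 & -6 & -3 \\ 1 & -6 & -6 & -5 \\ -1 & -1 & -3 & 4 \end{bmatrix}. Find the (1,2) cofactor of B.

Delete row 1 and column 2; the remaining 3×3 submatrix is [-7 -6 -3; 1 -6 -5; -1 -3 4].
Its determinant is 294.
The cofactor carries sign (−1)^(1+2) = −1, so C_{1,2} = −(294) = -294.

The cofactor is -294.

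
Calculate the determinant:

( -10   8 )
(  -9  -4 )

The determinant is 112.

det = (-10)·(-4) − 8·(-9) = 40 − (-72) = 112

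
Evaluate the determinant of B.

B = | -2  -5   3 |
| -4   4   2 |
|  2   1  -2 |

Expand along row 1:
  + (-2) · |4 2; 1 -2| = (-2)·(-8 − 2) = 20
  − (-5) · |-4 2; 2 -2| = −(-5)·(8 − 4) = 20
  + 3 · |-4 4; 2 1| = 3·(-4 − 8) = -36
Sum: (20) + (20) + (-36) = 4

4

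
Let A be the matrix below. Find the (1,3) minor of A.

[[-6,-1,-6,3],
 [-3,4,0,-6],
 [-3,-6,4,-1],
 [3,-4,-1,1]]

Delete row 1 and column 3; the remaining 3×3 submatrix is [-3 4 -6; -3 -6 -1; 3 -4 1].
Its determinant is -150.

-150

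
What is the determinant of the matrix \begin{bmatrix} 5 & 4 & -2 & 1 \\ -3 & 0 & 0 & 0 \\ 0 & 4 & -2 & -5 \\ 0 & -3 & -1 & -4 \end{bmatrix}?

Expand along row 2 (it has 3 zeros):
  − (-3) · M_21   where M_21 = det([4 -2 1; 4 -2 -5; -3 -1 -4]) = -60
det = (-1)·(-3)·(-60) = -180

-180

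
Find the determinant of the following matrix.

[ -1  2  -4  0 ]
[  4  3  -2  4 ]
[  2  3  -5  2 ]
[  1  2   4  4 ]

The determinant is 4.

Expand along row 1 (it has 1 zero):
  + (-1) · M_11   where M_11 = det([3 -2 4; 3 -5 2; 2 4 4]) = 20
  − (2) · M_12   where M_12 = det([4 -2 4; 2 -5 2; 1 4 4]) = -48
  + (-4) · M_13   where M_13 = det([4 3 4; 2 3 2; 1 2 4]) = 18
det = (+1)·(-1)·(20) + (-1)·(2)·(-48) + (+1)·(-4)·(18) = 4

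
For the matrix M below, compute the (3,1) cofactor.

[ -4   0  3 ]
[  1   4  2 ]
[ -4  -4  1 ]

-12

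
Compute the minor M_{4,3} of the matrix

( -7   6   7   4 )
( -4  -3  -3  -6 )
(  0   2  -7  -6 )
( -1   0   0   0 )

-386

Delete row 4 and column 3; the remaining 3×3 submatrix is [-7 6 4; -4 -3 -6; 0 2 -6].
Its determinant is -386.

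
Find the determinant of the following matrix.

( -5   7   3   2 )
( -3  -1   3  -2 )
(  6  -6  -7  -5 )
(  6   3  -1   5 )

Expand along row 1:
  + (-5) · M_11   where M_11 = det([-1 3 -2; -6 -7 -5; 3 -1 5]) = 31
  − (7) · M_12   where M_12 = det([-3 3 -2; 6 -7 -5; 6 -1 5]) = -132
  + (3) · M_13   where M_13 = det([-3 -1 -2; 6 -6 -5; 6 3 5]) = -3
  − (2) · M_14   where M_14 = det([-3 -1 3; 6 -6 -7; 6 3 -1]) = 117
det = (+1)·(-5)·(31) + (-1)·(7)·(-132) + (+1)·(3)·(-3) + (-1)·(2)·(117) = 526

526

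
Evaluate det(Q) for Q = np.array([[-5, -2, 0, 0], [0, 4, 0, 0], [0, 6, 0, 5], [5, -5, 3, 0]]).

300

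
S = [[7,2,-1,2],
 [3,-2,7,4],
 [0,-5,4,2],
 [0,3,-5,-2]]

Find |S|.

Expand along column 1 (it has 2 zeros):
  + (7) · M_11   where M_11 = det([-2 7 4; -5 4 2; 3 -5 -2]) = 20
  − (3) · M_21   where M_21 = det([2 -1 2; -5 4 2; 3 -5 -2]) = 34
det = (+1)·(7)·(20) + (-1)·(3)·(34) = 38

det(S) = 38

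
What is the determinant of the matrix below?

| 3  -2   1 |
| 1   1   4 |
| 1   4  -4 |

-73

Expand along column 1:
  + 3 · |1 4; 4 -4| = 3·(-4 − 16) = -60
  − 1 · |-2 1; 4 -4| = −1·(8 − 4) = -4
  + 1 · |-2 1; 1 4| = 1·(-8 − 1) = -9
Sum: (-60) + (-4) + (-9) = -73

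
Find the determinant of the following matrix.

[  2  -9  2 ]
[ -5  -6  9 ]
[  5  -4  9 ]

Expand along row 1:
  + 2 · |-6 9; -4 9| = 2·(-54 − (-36)) = -36
  − (-9) · |-5 9; 5 9| = −(-9)·(-45 − 45) = -810
  + 2 · |-5 -6; 5 -4| = 2·(20 − (-30)) = 100
Sum: (-36) + (-810) + (100) = -746

-746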